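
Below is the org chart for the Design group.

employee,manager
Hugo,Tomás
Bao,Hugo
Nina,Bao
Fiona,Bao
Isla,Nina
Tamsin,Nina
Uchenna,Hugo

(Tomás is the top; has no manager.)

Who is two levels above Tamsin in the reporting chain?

Bao

Tamsin reports to Nina, and Nina reports to Bao. So Tamsin's skip-level manager is Bao.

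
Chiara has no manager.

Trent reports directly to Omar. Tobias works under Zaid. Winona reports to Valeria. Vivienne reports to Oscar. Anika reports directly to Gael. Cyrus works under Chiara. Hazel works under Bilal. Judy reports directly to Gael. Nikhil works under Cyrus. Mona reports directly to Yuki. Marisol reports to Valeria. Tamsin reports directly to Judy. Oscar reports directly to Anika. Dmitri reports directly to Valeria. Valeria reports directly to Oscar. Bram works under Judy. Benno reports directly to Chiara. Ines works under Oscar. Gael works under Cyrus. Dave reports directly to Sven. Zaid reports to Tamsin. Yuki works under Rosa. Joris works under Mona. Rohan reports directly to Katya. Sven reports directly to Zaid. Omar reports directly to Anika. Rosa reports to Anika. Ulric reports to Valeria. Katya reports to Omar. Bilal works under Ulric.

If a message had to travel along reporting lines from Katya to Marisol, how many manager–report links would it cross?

5

Katya is 2 levels below Anika, and Marisol is 3 levels below Anika (their lowest common manager). The shortest path runs up from Katya to Anika and back down to Marisol: 2 + 3 = 5 links.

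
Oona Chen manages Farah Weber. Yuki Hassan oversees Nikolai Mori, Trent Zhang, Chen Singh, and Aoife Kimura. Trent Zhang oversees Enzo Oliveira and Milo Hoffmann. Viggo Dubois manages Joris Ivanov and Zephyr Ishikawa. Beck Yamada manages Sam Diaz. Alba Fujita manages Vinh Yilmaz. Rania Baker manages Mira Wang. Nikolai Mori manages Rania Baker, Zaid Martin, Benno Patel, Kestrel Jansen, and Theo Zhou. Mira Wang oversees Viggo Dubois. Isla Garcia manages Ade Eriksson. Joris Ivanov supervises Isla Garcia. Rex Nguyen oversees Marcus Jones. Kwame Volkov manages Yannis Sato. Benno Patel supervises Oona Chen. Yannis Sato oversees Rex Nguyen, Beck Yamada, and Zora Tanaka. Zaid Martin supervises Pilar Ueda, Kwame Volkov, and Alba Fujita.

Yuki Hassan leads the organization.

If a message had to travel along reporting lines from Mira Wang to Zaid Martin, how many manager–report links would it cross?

3

Mira Wang is 2 levels below Nikolai Mori, and Zaid Martin is 1 level below Nikolai Mori (their lowest common manager). The shortest path runs up from Mira Wang to Nikolai Mori and back down to Zaid Martin: 2 + 1 = 3 links.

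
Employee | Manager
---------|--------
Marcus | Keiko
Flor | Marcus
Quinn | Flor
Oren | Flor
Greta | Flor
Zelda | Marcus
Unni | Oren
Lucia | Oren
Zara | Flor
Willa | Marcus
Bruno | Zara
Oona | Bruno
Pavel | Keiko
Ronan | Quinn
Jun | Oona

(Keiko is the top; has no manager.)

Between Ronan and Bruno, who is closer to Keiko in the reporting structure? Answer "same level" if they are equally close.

Both Ronan and Bruno are 4 levels below Keiko.

same level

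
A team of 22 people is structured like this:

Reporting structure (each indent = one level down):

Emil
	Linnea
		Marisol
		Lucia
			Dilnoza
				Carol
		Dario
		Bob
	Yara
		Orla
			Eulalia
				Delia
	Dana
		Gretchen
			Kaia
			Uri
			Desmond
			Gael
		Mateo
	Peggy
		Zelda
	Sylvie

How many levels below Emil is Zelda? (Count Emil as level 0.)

2

Chain from Zelda up to Emil: Zelda → Peggy → Emil. That is 2 steps up, so Zelda is 2 levels below Emil.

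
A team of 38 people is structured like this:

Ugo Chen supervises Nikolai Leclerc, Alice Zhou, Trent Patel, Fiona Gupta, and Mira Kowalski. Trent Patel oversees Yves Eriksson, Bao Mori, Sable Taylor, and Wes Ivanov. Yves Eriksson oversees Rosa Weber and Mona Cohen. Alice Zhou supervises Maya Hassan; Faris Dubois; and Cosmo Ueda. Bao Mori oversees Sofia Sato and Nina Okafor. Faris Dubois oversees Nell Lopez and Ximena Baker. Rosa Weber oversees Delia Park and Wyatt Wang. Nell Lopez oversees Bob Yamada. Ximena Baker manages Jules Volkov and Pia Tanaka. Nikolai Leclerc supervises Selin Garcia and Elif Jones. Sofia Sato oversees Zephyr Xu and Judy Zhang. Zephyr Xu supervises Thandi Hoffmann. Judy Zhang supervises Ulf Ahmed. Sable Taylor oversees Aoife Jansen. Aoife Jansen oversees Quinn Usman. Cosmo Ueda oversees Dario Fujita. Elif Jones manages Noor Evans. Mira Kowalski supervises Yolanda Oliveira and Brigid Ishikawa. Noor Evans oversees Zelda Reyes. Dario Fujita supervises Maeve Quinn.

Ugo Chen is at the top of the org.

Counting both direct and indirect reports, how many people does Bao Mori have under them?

Bao Mori directly manages Sofia Sato, Nina Okafor. Under Sofia Sato: Judy Zhang, Ulf Ahmed, Zephyr Xu, Thandi Hoffmann (4). Nina Okafor has no reports. So Bao Mori's organization is 2 direct reports plus everyone under them: 5 + 1 = 6.

6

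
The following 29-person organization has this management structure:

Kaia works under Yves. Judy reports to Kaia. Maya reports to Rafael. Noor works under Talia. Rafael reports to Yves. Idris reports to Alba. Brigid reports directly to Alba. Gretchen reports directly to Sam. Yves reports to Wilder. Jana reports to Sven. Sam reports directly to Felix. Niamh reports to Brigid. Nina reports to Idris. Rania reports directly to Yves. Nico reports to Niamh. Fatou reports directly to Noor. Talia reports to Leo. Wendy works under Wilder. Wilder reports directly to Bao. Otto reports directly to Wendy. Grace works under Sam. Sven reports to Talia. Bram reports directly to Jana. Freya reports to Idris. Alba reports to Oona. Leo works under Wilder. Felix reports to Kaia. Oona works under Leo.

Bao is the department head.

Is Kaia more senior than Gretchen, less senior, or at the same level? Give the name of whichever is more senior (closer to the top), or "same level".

Kaia

Kaia is 3 levels below Bao; Gretchen is 6. Kaia is higher.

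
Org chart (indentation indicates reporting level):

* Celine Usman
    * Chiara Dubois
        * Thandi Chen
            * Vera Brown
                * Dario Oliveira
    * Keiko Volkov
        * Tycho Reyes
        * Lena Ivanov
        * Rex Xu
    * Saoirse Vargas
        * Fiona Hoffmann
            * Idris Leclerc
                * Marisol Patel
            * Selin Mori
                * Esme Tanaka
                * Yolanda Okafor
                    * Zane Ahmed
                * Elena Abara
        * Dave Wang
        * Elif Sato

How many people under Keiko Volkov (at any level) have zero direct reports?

3

The people in Keiko Volkov's organization with no one reporting to them are Rex Xu, Lena Ivanov, Tycho Reyes. That is 3.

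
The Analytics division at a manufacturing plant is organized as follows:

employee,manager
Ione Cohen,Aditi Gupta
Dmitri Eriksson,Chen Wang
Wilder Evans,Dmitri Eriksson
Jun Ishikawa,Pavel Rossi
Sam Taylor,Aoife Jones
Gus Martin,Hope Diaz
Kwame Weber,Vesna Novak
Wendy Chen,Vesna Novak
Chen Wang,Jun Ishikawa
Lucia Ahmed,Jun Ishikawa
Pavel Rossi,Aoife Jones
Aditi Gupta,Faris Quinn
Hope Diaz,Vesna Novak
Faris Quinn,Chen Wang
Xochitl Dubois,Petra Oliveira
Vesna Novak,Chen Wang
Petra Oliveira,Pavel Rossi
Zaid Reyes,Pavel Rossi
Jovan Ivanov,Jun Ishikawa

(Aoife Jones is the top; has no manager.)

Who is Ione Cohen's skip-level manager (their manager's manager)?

Faris Quinn

Ione Cohen reports to Aditi Gupta, and Aditi Gupta reports to Faris Quinn. So Ione Cohen's skip-level manager is Faris Quinn.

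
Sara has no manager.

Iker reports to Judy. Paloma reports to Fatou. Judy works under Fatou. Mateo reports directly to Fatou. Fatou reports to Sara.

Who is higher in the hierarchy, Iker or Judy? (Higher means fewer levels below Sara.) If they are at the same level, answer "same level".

Judy

Iker is 3 levels below Sara; Judy is 2. Judy is higher.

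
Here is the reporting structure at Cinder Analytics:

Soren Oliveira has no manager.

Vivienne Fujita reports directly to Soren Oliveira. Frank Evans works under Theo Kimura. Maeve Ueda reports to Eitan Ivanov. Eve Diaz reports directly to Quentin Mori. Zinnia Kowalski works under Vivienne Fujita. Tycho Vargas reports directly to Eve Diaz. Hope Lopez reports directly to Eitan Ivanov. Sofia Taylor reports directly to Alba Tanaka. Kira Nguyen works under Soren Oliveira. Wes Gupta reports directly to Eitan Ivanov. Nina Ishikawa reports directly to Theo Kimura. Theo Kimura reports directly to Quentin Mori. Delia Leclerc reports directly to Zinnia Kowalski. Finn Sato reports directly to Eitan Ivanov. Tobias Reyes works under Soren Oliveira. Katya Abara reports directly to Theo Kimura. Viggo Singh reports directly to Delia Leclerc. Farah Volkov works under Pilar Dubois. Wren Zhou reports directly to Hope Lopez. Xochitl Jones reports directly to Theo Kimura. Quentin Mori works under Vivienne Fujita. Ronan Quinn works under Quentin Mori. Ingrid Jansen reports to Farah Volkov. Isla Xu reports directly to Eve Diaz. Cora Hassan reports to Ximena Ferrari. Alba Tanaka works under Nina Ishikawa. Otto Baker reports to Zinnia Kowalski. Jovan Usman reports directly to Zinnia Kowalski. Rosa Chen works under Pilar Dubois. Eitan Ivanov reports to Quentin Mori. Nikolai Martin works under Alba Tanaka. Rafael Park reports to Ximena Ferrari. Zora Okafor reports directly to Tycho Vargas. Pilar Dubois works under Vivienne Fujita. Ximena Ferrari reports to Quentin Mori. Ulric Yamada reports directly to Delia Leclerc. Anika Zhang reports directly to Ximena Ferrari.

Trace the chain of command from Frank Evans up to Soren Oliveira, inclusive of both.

Frank Evans -> Theo Kimura -> Quentin Mori -> Vivienne Fujita -> Soren Oliveira

Frank Evans reports to Theo Kimura. Theo Kimura reports to Quentin Mori. Quentin Mori reports to Vivienne Fujita. Vivienne Fujita reports to Soren Oliveira. Soren Oliveira is at the top.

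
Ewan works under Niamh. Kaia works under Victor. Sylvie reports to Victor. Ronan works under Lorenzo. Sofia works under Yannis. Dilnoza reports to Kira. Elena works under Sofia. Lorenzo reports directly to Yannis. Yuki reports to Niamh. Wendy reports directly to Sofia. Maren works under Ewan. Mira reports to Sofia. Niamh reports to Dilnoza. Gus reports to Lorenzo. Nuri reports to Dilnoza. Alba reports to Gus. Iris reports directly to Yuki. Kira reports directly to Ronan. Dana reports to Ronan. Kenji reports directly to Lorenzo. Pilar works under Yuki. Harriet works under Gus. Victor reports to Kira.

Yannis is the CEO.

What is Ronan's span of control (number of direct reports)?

Ronan directly manages Kira, Dana. That is 2 direct reports.

2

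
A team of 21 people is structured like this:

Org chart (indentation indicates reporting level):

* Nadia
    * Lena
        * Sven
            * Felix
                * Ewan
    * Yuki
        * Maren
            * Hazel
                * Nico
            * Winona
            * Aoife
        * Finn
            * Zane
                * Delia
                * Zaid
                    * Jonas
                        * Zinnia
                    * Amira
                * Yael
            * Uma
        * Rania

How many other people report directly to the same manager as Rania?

Rania reports to Yuki. Yuki's other direct reports are Maren, Finn — 2 peers.

2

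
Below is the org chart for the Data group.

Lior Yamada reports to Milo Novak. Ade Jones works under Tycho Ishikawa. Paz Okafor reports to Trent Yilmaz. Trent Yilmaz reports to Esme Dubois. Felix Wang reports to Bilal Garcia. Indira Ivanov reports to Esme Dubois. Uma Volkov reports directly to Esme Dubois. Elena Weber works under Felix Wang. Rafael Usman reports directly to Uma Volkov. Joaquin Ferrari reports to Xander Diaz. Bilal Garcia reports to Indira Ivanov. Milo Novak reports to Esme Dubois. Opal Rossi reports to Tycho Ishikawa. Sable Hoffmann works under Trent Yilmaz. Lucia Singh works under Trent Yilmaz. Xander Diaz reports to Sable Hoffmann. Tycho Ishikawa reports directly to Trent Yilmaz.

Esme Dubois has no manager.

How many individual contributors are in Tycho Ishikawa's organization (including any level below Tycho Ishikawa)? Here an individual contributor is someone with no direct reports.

2

The people in Tycho Ishikawa's organization with no one reporting to them are Opal Rossi, Ade Jones. That is 2.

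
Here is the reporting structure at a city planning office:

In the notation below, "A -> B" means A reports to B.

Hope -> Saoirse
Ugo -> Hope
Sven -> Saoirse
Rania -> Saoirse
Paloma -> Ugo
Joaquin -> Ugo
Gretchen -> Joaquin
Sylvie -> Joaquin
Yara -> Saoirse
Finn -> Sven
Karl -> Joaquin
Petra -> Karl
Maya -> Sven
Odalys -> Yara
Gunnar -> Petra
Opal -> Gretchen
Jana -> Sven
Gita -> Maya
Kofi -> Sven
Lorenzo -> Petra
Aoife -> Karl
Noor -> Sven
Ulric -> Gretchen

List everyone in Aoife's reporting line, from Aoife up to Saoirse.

Aoife reports to Karl. Karl reports to Joaquin. Joaquin reports to Ugo. Ugo reports to Hope. Hope reports to Saoirse. Saoirse is at the top.

Aoife -> Karl -> Joaquin -> Ugo -> Hope -> Saoirse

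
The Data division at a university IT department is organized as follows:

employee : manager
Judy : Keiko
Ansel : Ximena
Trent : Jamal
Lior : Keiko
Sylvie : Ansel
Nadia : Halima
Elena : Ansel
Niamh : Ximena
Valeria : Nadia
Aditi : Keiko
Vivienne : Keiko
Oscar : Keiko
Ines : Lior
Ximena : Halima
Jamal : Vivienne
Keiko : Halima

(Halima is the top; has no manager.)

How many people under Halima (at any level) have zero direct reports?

9

The people in Halima's organization with no one reporting to them are Valeria, Elena, Sylvie, Niamh, Aditi, Ines, Trent, Oscar, Judy. That is 9.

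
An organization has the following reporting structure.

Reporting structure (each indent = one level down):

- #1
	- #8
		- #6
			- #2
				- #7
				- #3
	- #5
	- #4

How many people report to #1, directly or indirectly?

#1 directly manages #8, #5, #4. Under #8: #6, #2, #3, #7 (4). #5 has no reports. #4 has no reports. So #1's organization is 3 direct reports plus everyone under them: 5 + 1 + 1 = 7.

7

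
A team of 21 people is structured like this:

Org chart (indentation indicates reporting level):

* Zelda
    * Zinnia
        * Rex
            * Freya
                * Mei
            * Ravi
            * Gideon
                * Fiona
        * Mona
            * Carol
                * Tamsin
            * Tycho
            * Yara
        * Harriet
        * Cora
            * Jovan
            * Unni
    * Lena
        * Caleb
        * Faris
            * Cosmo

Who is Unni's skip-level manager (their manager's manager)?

Unni reports to Cora, and Cora reports to Zinnia. So Unni's skip-level manager is Zinnia.

Zinnia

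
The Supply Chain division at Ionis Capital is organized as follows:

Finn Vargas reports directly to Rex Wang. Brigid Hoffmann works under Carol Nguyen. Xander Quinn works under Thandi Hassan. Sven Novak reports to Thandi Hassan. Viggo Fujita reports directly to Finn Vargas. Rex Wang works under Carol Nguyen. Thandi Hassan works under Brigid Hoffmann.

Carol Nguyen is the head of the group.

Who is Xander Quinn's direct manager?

Thandi Hassan

Xander Quinn reports directly to Thandi Hassan.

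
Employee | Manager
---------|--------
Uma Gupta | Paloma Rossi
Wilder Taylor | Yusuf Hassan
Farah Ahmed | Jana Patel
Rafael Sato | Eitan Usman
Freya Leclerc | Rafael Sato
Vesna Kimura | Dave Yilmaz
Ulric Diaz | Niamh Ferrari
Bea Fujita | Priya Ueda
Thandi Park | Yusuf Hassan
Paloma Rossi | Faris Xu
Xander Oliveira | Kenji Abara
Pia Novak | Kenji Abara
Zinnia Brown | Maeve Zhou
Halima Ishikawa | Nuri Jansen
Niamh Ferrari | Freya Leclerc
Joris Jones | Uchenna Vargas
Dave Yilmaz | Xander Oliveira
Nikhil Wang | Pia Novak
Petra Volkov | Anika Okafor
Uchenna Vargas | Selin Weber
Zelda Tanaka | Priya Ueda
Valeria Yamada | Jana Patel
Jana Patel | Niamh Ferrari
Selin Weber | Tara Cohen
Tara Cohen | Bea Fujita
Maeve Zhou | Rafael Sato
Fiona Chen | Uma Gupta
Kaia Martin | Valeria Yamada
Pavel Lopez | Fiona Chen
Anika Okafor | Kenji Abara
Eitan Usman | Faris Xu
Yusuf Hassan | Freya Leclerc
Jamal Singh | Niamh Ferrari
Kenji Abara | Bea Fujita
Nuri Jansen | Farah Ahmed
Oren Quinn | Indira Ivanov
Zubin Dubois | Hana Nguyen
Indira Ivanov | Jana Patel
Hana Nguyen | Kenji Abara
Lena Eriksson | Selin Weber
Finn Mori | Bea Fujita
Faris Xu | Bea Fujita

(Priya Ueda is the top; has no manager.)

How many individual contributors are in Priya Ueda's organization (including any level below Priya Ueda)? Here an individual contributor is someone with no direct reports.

17

The people in Priya Ueda's organization with no one reporting to them are Zelda Tanaka, Finn Mori, Lena Eriksson, Joris Jones, Zubin Dubois, Petra Volkov, Nikhil Wang, Vesna Kimura, Pavel Lopez, Zinnia Brown, Wilder Taylor, Thandi Park, Jamal Singh, Kaia Martin, Halima Ishikawa, Oren Quinn, Ulric Diaz. That is 17.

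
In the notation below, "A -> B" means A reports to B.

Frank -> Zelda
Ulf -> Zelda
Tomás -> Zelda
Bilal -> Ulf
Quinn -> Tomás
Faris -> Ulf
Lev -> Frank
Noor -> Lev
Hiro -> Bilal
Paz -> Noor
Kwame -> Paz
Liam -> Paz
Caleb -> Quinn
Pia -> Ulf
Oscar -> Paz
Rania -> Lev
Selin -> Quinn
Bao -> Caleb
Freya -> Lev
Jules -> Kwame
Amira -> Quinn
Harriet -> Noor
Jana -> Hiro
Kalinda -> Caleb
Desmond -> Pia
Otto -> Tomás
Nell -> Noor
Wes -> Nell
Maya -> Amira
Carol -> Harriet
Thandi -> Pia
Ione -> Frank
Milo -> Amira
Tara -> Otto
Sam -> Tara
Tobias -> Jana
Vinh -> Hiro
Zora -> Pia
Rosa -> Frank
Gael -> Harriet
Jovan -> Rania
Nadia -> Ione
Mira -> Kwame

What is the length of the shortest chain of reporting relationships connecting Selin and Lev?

5

Selin is 3 levels below Zelda, and Lev is 2 levels below Zelda (their lowest common manager). The shortest path runs up from Selin to Zelda and back down to Lev: 3 + 2 = 5 links.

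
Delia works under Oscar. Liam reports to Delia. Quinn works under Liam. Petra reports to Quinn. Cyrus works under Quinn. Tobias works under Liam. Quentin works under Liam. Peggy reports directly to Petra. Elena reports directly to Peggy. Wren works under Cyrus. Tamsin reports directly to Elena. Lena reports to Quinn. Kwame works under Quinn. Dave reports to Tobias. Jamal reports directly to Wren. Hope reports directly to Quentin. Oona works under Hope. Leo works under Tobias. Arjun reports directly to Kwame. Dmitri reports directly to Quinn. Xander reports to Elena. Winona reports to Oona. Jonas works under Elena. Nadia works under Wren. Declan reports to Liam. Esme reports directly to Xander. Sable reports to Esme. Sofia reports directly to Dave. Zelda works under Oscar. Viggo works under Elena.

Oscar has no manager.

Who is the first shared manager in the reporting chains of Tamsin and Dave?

Tamsin's chain of managers is Elena, Peggy, Petra, Quinn, Liam, Delia, Oscar. Dave's chain of managers is Tobias, Liam, Delia, Oscar. The first manager that appears in both chains is Liam.

Liam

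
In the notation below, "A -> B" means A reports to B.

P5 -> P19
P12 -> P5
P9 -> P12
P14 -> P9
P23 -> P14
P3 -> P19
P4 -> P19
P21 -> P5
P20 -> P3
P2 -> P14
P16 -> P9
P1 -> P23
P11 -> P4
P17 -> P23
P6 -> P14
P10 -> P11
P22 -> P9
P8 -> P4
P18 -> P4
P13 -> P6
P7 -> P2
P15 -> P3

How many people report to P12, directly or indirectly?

11

P12 directly manages P9. Under P9: P22, P16, P14, P6, P13, P2, P7, P23, P17, P1 (10). That's 11 in total.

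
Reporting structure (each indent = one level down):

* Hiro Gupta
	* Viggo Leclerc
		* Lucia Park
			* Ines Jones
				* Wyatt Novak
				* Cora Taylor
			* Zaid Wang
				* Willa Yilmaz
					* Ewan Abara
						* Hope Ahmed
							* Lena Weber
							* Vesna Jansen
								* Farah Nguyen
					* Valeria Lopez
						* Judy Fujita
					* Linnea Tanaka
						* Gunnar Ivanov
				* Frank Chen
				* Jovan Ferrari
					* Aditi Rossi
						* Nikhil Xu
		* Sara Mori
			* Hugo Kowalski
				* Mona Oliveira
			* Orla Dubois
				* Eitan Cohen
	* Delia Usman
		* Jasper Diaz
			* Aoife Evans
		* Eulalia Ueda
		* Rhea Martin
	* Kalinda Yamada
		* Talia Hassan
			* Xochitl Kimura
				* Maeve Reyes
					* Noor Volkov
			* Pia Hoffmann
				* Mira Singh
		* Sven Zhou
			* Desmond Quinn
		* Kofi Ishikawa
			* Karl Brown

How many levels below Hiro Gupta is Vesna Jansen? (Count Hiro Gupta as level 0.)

Chain from Vesna Jansen up to Hiro Gupta: Vesna Jansen → Hope Ahmed → Ewan Abara → Willa Yilmaz → Zaid Wang → Lucia Park → Viggo Leclerc → Hiro Gupta. That is 7 steps up, so Vesna Jansen is 7 levels below Hiro Gupta.

7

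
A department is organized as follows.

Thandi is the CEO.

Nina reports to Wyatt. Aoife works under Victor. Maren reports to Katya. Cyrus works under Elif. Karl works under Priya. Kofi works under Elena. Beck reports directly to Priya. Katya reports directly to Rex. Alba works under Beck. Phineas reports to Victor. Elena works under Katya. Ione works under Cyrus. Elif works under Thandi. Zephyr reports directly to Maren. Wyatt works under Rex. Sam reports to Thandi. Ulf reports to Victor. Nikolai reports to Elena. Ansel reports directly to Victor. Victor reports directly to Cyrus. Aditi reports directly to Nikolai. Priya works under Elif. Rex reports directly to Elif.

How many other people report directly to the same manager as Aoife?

Aoife reports to Victor. Victor's other direct reports are Ulf, Phineas, Ansel — 3 peers.

3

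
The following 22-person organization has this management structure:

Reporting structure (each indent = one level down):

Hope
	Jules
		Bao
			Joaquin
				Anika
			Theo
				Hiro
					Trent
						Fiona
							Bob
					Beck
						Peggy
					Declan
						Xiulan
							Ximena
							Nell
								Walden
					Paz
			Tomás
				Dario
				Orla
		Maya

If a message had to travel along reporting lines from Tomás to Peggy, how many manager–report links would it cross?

5

Tomás is 1 level below Bao, and Peggy is 4 levels below Bao (their lowest common manager). The shortest path runs up from Tomás to Bao and back down to Peggy: 1 + 4 = 5 links.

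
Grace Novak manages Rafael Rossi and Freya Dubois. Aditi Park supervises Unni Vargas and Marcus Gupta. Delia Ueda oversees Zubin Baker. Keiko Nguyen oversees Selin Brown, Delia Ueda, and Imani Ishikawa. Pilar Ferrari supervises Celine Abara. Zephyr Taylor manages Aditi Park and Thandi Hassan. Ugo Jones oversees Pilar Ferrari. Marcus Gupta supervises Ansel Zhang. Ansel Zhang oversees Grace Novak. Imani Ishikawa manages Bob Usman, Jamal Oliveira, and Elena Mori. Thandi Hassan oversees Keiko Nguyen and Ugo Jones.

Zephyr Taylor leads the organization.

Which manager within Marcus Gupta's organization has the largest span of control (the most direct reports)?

Grace Novak

Direct-report counts within Marcus Gupta's organization: Marcus Gupta has 1; Ansel Zhang has 1; Grace Novak has 2. The largest is 2, held by Grace Novak.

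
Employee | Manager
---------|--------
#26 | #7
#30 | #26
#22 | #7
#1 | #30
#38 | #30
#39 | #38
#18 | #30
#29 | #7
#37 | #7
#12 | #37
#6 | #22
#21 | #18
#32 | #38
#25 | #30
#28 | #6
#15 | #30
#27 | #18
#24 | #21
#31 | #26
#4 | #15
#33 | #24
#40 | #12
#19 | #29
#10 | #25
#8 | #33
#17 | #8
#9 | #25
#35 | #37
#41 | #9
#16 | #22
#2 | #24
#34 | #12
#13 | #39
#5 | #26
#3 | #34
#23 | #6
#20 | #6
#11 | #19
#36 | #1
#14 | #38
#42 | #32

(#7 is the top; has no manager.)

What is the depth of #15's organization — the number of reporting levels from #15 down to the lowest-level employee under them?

1

The longest chain under #15 runs #15 → #4, which is 1 level below #15.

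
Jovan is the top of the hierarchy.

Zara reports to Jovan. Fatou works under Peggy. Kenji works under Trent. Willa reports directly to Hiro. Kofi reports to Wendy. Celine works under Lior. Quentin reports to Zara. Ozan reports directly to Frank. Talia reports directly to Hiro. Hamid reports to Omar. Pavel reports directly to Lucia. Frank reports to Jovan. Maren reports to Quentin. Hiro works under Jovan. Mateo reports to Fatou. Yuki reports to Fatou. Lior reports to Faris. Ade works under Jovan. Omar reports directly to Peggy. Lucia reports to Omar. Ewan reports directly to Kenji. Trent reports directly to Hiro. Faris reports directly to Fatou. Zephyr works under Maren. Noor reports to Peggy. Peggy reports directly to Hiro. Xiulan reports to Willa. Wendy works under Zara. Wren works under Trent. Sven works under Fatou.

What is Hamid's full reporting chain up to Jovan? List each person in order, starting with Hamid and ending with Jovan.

Hamid reports to Omar. Omar reports to Peggy. Peggy reports to Hiro. Hiro reports to Jovan. Jovan is at the top.

Hamid -> Omar -> Peggy -> Hiro -> Jovan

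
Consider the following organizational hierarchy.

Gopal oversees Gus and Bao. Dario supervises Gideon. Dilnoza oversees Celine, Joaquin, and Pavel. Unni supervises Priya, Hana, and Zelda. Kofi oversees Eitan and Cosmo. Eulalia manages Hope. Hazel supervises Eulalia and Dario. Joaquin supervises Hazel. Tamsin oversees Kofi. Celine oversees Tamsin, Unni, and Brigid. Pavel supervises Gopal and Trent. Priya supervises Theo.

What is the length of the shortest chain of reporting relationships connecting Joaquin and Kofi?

4

Joaquin is 1 level below Dilnoza, and Kofi is 3 levels below Dilnoza (their lowest common manager). The shortest path runs up from Joaquin to Dilnoza and back down to Kofi: 1 + 3 = 4 links.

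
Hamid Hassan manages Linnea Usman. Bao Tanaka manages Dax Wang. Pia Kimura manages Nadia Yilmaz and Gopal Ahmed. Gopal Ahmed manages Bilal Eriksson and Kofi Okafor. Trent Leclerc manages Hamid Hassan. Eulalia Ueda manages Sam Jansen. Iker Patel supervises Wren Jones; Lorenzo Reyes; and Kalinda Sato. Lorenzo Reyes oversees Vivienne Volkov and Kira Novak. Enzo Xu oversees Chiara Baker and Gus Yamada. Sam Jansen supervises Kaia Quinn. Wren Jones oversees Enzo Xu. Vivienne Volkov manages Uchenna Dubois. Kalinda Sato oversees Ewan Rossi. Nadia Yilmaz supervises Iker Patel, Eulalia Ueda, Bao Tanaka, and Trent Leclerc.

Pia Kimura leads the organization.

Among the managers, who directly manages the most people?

Direct-report counts: Pia Kimura has 2; Gopal Ahmed has 2; Nadia Yilmaz has 4; Bao Tanaka has 1; Eulalia Ueda has 1; Sam Jansen has 1; Iker Patel has 3; Kalinda Sato has 1; Lorenzo Reyes has 2; Vivienne Volkov has 1; Wren Jones has 1; Enzo Xu has 2; Trent Leclerc has 1; Hamid Hassan has 1. The largest is 4, held by Nadia Yilmaz.

Nadia Yilmaz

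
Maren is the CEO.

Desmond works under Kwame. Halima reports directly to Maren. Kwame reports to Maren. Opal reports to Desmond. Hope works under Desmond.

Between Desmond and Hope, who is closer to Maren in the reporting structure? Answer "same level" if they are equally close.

Desmond is 2 levels below Maren; Hope is 3. Desmond is higher.

Desmond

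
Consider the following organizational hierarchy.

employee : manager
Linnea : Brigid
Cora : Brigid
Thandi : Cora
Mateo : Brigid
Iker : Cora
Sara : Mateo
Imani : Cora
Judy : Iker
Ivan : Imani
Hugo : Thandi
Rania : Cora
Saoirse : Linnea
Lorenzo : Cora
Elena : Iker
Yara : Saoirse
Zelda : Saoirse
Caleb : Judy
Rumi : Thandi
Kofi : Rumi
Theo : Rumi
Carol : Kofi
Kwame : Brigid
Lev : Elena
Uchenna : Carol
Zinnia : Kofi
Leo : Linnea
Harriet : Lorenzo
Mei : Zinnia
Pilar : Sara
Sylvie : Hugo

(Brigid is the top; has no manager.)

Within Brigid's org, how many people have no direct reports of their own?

The people in Brigid's organization with no one reporting to them are Kwame, Pilar, Harriet, Rania, Ivan, Lev, Caleb, Theo, Mei, Uchenna, Sylvie, Leo, Zelda, Yara. That is 14.

14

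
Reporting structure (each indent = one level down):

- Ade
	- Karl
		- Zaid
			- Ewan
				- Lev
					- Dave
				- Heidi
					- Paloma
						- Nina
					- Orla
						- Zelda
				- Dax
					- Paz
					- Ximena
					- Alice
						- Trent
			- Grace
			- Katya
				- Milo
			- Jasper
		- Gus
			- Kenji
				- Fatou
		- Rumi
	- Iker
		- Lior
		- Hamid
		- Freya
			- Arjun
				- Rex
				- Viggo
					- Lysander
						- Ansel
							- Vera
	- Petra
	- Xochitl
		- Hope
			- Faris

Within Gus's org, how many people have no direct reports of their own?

The only person in Gus's organization with no one reporting to them is Fatou. That is 1.

1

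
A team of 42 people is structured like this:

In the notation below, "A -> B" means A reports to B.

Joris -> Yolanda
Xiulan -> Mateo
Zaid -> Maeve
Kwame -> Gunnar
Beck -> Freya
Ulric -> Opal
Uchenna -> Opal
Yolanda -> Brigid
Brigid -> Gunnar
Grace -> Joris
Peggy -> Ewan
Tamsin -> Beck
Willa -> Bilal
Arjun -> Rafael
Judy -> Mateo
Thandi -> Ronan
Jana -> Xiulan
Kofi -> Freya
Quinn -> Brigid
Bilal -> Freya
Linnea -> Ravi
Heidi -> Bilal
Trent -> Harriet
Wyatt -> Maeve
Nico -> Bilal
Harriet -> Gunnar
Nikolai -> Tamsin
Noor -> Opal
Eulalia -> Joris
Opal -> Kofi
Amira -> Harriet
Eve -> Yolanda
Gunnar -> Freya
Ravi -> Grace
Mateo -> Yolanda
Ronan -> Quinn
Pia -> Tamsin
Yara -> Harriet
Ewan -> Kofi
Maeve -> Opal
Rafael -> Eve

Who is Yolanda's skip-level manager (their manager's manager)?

Yolanda reports to Brigid, and Brigid reports to Gunnar. So Yolanda's skip-level manager is Gunnar.

Gunnar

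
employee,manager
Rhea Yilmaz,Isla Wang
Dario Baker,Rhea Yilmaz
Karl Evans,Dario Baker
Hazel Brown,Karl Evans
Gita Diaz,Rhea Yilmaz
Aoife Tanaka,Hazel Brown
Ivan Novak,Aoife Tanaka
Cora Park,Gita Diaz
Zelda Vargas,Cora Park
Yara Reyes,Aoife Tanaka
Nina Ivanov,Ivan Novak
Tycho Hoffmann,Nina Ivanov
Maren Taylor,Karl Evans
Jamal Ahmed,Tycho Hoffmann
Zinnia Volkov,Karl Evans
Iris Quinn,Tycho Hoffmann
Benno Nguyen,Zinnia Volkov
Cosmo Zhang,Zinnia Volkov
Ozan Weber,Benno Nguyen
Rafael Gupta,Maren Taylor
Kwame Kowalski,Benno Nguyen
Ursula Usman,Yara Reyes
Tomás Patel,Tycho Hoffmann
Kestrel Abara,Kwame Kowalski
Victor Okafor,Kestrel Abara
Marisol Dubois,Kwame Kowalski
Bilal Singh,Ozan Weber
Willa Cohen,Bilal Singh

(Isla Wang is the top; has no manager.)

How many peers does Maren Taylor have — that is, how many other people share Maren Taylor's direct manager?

2

Maren Taylor reports to Karl Evans. Karl Evans's other direct reports are Hazel Brown, Zinnia Volkov — 2 peers.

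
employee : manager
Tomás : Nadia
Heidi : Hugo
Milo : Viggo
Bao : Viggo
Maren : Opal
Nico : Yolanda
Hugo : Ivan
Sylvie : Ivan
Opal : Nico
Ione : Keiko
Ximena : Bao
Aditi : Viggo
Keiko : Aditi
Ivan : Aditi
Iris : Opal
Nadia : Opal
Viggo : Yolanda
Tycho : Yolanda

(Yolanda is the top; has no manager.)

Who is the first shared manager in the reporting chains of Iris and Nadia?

Iris's chain of managers is Opal, Nico, Yolanda. Nadia's chain of managers is Opal, Nico, Yolanda. The first manager that appears in both chains is Opal.

Opal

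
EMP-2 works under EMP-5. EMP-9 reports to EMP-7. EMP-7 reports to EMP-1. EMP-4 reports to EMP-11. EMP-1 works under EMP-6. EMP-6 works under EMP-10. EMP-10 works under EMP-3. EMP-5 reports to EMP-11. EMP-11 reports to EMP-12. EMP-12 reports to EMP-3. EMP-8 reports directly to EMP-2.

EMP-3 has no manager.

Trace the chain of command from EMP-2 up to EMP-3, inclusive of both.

EMP-2 -> EMP-5 -> EMP-11 -> EMP-12 -> EMP-3

EMP-2 reports to EMP-5. EMP-5 reports to EMP-11. EMP-11 reports to EMP-12. EMP-12 reports to EMP-3. EMP-3 is at the top.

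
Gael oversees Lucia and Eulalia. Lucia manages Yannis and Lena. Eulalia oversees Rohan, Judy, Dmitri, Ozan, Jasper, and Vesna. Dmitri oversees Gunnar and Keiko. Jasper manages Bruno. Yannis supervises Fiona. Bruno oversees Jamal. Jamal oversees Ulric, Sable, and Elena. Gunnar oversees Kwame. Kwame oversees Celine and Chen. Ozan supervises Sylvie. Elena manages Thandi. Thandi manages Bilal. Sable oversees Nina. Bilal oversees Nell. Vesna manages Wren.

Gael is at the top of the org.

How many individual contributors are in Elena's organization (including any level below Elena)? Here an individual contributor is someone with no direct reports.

The only person in Elena's organization with no one reporting to them is Nell. That is 1.

1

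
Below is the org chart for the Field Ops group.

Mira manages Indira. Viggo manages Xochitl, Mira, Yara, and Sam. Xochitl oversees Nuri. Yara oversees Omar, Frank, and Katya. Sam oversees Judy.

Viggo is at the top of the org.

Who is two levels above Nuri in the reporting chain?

Viggo

Nuri reports to Xochitl, and Xochitl reports to Viggo. So Nuri's skip-level manager is Viggo.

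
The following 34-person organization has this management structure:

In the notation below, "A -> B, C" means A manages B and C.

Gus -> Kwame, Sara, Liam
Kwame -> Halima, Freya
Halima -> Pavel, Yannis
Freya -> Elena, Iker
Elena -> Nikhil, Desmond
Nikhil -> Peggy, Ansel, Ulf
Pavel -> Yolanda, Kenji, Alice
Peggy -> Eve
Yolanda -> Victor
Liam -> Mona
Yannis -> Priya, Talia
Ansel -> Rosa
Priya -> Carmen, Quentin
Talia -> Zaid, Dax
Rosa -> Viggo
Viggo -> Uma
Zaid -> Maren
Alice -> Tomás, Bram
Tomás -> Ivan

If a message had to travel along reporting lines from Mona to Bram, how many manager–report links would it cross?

Mona is 2 levels below Gus, and Bram is 5 levels below Gus (their lowest common manager). The shortest path runs up from Mona to Gus and back down to Bram: 2 + 5 = 7 links.

7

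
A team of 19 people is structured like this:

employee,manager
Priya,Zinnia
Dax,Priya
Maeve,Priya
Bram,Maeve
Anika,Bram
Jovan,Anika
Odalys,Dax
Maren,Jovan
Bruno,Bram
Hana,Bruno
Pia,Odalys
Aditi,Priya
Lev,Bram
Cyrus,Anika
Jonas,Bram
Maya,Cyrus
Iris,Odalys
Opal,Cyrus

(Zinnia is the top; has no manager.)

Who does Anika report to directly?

Bram

Anika reports directly to Bram.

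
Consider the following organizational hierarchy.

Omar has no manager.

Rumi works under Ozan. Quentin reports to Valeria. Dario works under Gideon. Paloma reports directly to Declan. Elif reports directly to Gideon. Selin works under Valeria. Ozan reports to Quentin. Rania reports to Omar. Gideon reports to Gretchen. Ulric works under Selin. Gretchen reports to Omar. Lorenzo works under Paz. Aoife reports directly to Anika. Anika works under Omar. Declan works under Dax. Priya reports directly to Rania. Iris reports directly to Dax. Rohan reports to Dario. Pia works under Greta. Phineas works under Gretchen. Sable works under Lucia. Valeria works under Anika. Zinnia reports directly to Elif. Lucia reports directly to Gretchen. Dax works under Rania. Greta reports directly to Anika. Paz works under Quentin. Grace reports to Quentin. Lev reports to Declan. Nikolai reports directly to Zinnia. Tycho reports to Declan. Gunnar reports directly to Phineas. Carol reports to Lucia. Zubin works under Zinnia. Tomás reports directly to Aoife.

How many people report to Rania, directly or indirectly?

7

Rania directly manages Dax, Priya. Under Dax: Iris, Declan, Paloma, Lev, Tycho (5). Priya has no reports. So Rania's organization is 2 direct reports plus everyone under them: 6 + 1 = 7.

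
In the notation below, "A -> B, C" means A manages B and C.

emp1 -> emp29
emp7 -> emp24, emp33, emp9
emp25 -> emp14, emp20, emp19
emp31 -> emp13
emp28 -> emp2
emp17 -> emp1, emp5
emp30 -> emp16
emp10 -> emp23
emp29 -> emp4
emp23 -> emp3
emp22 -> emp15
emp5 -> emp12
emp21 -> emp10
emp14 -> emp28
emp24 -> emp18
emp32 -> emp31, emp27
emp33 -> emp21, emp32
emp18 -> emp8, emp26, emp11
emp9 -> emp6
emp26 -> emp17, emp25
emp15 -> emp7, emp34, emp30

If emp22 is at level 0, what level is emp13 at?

6

Chain from emp13 up to emp22: emp13 → emp31 → emp32 → emp33 → emp7 → emp15 → emp22. That is 6 steps up, so emp13 is 6 levels below emp22.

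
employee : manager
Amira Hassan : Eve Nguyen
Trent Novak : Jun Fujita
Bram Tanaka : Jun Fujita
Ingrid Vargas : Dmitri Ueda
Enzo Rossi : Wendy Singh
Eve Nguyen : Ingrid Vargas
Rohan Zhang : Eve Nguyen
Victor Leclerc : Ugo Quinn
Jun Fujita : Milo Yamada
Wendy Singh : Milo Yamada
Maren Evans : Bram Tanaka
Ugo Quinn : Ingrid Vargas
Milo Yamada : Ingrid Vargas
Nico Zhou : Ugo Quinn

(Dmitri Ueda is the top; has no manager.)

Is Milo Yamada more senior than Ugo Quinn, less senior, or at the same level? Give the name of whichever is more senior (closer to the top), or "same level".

same level

Both Milo Yamada and Ugo Quinn are 2 levels below Dmitri Ueda.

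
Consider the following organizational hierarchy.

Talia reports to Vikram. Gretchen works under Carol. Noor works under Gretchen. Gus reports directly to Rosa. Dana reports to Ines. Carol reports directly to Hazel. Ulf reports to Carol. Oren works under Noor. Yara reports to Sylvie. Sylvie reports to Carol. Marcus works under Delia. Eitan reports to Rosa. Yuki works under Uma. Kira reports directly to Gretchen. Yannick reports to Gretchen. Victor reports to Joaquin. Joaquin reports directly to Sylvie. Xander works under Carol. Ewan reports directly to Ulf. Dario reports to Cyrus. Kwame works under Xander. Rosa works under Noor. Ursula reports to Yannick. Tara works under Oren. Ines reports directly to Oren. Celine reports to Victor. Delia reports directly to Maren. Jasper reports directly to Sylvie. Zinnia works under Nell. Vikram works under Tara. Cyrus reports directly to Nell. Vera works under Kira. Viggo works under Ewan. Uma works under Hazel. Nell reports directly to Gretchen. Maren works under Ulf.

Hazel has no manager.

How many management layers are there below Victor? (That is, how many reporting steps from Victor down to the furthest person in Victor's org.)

1

The longest chain under Victor runs Victor → Celine, which is 1 level below Victor.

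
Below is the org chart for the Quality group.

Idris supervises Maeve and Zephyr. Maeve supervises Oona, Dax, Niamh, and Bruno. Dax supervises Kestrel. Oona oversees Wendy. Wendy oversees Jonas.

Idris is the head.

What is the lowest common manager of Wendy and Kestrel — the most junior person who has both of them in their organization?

Maeve

Wendy's chain of managers is Oona, Maeve, Idris. Kestrel's chain of managers is Dax, Maeve, Idris. The first manager that appears in both chains is Maeve.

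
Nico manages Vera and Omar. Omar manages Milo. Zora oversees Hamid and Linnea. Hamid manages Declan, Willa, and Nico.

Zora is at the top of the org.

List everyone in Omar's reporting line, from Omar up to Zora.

Omar -> Nico -> Hamid -> Zora

Omar reports to Nico. Nico reports to Hamid. Hamid reports to Zora. Zora is at the top.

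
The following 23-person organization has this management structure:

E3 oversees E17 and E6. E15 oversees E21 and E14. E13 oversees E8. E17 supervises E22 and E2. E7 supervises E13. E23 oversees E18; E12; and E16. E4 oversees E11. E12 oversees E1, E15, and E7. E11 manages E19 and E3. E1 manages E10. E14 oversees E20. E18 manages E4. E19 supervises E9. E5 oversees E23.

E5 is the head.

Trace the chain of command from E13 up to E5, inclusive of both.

E13 reports to E7. E7 reports to E12. E12 reports to E23. E23 reports to E5. E5 is at the top.

E13 -> E7 -> E12 -> E23 -> E5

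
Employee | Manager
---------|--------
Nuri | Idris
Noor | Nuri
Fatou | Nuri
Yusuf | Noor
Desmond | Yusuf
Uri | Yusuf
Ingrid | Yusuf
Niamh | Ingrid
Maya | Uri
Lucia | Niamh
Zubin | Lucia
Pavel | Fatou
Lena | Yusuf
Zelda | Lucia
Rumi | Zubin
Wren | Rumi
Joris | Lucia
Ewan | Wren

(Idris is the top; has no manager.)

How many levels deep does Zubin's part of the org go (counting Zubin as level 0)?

The longest chain under Zubin runs Zubin → Rumi → Wren → Ewan, which is 3 levels below Zubin.

3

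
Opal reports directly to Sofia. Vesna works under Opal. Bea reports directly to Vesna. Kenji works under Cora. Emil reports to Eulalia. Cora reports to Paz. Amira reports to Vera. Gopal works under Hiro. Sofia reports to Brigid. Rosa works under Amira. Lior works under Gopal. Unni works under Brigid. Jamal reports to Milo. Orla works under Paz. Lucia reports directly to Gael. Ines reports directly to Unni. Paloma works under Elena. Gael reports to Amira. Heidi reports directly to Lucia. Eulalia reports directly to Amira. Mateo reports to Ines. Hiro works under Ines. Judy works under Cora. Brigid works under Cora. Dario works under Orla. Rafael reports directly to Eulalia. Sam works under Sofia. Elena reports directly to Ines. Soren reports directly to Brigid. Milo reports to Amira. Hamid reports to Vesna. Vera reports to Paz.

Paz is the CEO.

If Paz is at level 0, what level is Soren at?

Chain from Soren up to Paz: Soren → Brigid → Cora → Paz. That is 3 steps up, so Soren is 3 levels below Paz.

3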